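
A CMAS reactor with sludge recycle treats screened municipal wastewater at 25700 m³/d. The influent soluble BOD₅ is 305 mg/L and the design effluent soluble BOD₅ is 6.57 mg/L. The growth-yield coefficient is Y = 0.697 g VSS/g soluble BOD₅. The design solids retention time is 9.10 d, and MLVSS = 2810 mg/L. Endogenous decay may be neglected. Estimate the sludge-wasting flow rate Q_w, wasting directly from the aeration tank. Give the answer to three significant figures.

Q_w ≈ 1900 m³/d

Biomass mass balance (decay neglected): V·X = Y·Q·(S₀ − S)·θ_c, so V = 0.697 × 25700 × (305 − 6.57) × 9.10 / 2810 = 17312 m³.
For wasting at MLVSS concentration, Q_w = V/θ_c = 17312/9.10 = 1902 m³/d.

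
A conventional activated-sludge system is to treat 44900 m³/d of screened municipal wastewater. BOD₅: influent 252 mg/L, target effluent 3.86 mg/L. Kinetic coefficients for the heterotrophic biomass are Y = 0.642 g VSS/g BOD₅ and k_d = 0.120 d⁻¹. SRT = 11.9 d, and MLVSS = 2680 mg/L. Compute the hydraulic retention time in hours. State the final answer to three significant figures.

Rearranging the biomass balance for a CMAS with decay, V = Y·Q·ΔS·θ_c / [X·(1+k_d θ_c)] = 0.642 × 44900 × (252 − 3.86) × 11.9 / [2680 × (1 + 0.120 × 11.9)] = 8.51×10^7 / 6507 = 13081 m³.
τ = V/Q = 13081/44900 = 0.2913 d, or 6.992 h.

τ ≈ 6.99 h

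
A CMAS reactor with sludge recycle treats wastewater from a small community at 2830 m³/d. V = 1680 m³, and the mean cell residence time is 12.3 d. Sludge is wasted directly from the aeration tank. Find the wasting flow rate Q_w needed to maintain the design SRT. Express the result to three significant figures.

Wasting from the aeration tank: Q_w = V / θ_c = 1680 / 12.3 = 136.6 m³/d.

Q_w ≈ 137 m³/d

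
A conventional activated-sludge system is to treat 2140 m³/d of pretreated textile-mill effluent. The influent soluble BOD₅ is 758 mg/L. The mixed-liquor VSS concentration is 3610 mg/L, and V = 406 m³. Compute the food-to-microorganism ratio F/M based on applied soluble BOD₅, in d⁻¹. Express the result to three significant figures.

F/M ≈ 1.11 d⁻¹

F/M = Q·S₀ / (V·X) = 2140 × 758 / (406.0 × 3610) = 1.107 g soluble BOD₅·(g VSS·d)⁻¹.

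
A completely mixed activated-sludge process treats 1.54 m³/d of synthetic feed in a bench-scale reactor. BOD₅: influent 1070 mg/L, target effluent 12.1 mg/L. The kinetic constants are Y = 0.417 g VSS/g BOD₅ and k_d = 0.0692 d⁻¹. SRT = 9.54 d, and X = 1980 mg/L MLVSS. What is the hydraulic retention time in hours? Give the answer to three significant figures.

From the SRT design equation V = Y Q (S₀−S) θ_c / [X (1 + k_d θ_c)] = 0.417 × 1.54 × (1070 − 12.1) × 9.54 / [1980 × (1 + 0.0692 × 9.54)] = 6.48×10^3 / 3287 = 1.972 m³.
Hydraulic retention time τ = V/Q = 1.972 / 1.54 = 1.280 d = 30.73 h.

τ ≈ 30.7 h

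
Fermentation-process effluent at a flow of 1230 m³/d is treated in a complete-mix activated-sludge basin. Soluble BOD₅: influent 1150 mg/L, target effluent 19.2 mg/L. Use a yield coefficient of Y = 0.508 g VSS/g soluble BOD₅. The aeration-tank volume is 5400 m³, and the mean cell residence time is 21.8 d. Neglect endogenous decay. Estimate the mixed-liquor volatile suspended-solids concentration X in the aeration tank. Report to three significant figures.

X = Y·Q·ΔS·θ_c / V = 0.508 × 1230 × (1150 − 19.2) × 21.8 / 5400 = 2852 mg/L.

X ≈ 2850 mg/L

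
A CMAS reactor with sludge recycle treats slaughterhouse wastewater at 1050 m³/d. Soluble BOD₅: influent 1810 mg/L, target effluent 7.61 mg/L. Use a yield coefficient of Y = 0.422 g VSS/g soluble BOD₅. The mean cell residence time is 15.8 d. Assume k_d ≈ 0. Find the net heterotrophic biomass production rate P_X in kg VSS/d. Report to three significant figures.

P_X ≈ 799 kg VSS/d

Since k_d ≈ 0, Y_obs = Y = 0.422 g VSS/g soluble BOD₅.
Q·(S₀ − S) = 1050 × (1810 − 7.61) × 10⁻³ = 1893 kg/d removed.
Biomass produced: P_X = Y_obs·Q·ΔS = 0.4220 × 1893 ≈ 798.6 kg VSS/d.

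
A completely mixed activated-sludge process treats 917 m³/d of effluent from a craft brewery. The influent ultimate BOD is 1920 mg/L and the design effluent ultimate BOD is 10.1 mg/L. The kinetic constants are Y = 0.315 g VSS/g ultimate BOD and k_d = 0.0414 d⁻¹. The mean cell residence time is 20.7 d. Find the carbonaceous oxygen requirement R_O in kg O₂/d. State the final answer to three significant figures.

Observed yield with endogenous decay: Y_obs = Y / (1 + k_d·θ_c) = 0.315 / (1 + 0.0414 × 20.7) = 0.315 / 1.857 = 0.1696 g VSS/g ultimate BOD.
Substrate removed = Q·(S₀ − S) = 917 m³/d × (1920 − 10.1) g/m³ = 1.75×10^6 g/d = 1751 kg/d.
Net sludge production P_X = 0.1696 × 1751 = 297.1 kg VSS/d.
Carbonaceous O₂ demand = substrate oxidised − cell-mass equivalent = 1751 − 1.42 × 297.1 = 1330 kg O₂/d.

R_O ≈ 1330 kg O₂/d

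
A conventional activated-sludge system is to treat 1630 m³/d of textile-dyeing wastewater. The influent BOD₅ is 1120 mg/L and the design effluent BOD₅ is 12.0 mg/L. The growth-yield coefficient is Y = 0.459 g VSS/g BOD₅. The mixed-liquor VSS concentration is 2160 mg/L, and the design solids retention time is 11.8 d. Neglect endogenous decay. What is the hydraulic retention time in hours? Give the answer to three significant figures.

With k_d = 0 the design equation reduces to V = Y Q (S₀−S) θ_c / X = 0.459 × 1630 × (1120 − 12.0) × 11.8 / 2160 = 4529 m³.
Hydraulic retention time τ = V/Q = 4529 / 1630 = 2.778 d = 66.68 h.

τ ≈ 66.7 h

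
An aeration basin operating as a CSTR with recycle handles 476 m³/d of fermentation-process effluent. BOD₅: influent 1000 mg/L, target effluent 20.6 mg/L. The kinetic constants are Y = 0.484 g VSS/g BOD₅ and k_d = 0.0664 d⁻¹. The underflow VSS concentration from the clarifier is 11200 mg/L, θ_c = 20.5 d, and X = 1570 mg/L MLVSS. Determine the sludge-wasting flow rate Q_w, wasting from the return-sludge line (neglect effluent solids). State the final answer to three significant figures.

Steady-state biomass mass balance: V·X·(1 + k_d·θ_c) = Y·Q·(S₀ − S)·θ_c, so V = 0.484 × 476 × (1000 − 20.6) × 20.5 / [1570 × (1 + 0.0664 × 20.5)] = 4.63×10^6 / 3707 = 1248 m³.
Q_w = (V·X)/(θ_c X_r) = 1248 × 1570 / (20.5 × 11200) = 8.532 m³/d.

Q_w ≈ 8.53 m³/d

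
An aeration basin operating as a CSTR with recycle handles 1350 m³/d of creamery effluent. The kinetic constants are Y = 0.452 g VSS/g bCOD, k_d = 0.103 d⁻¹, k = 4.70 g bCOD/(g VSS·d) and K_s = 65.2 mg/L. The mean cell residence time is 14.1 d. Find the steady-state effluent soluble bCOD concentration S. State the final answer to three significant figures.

From the Monod/SRT balance for a CMAS, S = K_s·(1+k_d θ_c)/[θ_c·(Y k − k_d) − 1] = 65.2 × (1 + 0.103 × 14.1) / [14.1 × (0.452 × 4.70 − 0.103) − 1] = 159.9 / 27.50 = 5.814 mg/L.

S ≈ 5.81 mg/L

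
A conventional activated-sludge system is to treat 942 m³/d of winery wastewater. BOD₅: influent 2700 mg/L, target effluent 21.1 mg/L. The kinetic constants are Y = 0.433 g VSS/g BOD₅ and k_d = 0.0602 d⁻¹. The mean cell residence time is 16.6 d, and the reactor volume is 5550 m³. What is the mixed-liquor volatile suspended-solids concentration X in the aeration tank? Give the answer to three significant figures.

X ≈ 1630 mg/L

Solving the biomass balance for X: X = Y Q (S₀−S) θ_c / [V (1+k_d θ_c)] = 0.433 × 942 × (2700 − 21.1) × 16.6 / [5550 × (1 + 0.0602 × 16.6)] = 1635 mg/L.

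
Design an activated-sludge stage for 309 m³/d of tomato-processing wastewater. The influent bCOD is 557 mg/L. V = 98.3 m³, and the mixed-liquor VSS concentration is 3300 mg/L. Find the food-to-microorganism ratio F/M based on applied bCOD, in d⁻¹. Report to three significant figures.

F/M = applied load / biomass = Q·S₀/(V·X) = 309 × 557 / (98.30 × 3300) = 0.5306 d⁻¹.

F/M ≈ 0.531 d⁻¹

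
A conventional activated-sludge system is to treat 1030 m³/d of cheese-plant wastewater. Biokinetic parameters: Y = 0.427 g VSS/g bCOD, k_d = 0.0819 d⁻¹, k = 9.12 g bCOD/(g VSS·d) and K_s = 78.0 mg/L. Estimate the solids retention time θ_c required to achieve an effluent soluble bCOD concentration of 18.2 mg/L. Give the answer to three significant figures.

At the target effluent, Y k S/(K_s+S) = 0.427×9.12×18.2/96.20 = 0.7367 d⁻¹.
θ_c = 1/(μ − k_d) = 1/(0.7367 − 0.0819) = 1/0.6548 = 1.527 d.

θ_c ≈ 1.53 d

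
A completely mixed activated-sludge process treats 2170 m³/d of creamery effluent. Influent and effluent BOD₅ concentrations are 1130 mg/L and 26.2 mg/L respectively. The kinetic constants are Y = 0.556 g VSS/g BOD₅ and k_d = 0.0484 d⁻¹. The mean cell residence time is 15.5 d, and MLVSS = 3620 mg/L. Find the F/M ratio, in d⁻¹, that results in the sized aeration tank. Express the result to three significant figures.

Steady-state biomass mass balance: V·X·(1 + k_d·θ_c) = Y·Q·(S₀ − S)·θ_c, so V = 0.556 × 2170 × (1130 − 26.2) × 15.5 / [3620 × (1 + 0.0484 × 15.5)] = 2.06×10^7 / 6336 = 3258 m³.
Food-to-microorganism ratio F/M = Q S₀ / (V X) = 2170 × 1130 / (3258 × 3620) = 0.2079 d⁻¹.

F/M ≈ 0.208 d⁻¹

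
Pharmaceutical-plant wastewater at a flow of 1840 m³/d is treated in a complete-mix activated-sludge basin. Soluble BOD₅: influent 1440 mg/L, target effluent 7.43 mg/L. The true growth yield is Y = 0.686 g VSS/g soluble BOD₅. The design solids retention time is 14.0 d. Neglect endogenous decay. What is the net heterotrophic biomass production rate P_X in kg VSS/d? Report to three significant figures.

Since k_d ≈ 0, Y_obs = Y = 0.686 g VSS/g soluble BOD₅.
Substrate removed = Q·(S₀ − S) = 1840 m³/d × (1440 − 7.43) g/m³ = 2.64×10^6 g/d = 2636 kg/d.
P_X = Y_obs · Q(S₀ − S) = 0.6860 × 2636 = 1808 kg VSS/d.

P_X ≈ 1810 kg VSS/d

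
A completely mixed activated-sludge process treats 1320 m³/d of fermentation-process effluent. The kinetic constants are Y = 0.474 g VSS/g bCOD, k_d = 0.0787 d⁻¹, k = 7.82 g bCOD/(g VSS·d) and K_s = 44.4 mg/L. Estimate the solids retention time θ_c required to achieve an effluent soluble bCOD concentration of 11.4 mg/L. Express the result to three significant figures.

At the target effluent, Y k S/(K_s+S) = 0.474×7.82×11.4/55.80 = 0.7573 d⁻¹.
Then 1/θ_c = μ − k_d = 0.7573 − 0.0787 = 0.6786 d⁻¹, giving θ_c = 1.474 d.

θ_c ≈ 1.47 d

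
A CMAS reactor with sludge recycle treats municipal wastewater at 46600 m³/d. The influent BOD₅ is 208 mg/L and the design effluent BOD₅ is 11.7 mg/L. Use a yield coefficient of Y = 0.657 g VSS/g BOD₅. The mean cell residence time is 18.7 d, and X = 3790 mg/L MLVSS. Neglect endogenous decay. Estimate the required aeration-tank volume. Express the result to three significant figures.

V ≈ 29700 m³

V·X = Y·Q·ΔS·θ_c gives V = 0.657 × 46600 × (208 − 11.7) × 18.7 / 3790 = 29653 m³.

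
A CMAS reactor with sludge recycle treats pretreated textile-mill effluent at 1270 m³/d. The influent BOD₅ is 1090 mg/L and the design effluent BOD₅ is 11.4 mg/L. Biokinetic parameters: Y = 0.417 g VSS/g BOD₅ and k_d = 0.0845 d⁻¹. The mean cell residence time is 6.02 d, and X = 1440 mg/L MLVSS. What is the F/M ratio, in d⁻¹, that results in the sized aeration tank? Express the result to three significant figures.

Rearranging the biomass balance for a CMAS with decay, V = Y·Q·ΔS·θ_c / [X·(1+k_d θ_c)] = 0.417 × 1270 × (1090 − 11.4) × 6.02 / [1440 × (1 + 0.0845 × 6.02)] = 3.44×10^6 / 2173 = 1583 m³.
F/M = Q·S₀ / (V·X) = 1270 × 1090 / (1583 × 1440) = 0.6073 g BOD₅·(g VSS·d)⁻¹.

F/M ≈ 0.607 d⁻¹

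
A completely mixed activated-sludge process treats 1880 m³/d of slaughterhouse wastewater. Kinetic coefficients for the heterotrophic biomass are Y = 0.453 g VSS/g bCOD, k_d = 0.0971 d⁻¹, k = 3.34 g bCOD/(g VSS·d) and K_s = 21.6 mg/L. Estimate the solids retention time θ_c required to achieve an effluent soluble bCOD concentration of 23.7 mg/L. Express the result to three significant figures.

At the target effluent, Y k S/(K_s+S) = 0.453×3.34×23.7/45.30 = 0.7916 d⁻¹.
θ_c = 1/(μ − k_d) = 1/(0.7916 − 0.0971) = 1/0.6945 = 1.440 d.

θ_c ≈ 1.44 d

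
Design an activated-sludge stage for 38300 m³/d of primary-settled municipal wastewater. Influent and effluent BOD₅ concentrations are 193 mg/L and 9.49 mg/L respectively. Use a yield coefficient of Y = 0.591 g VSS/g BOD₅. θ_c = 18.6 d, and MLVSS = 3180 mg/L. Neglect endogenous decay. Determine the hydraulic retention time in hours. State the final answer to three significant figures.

V·X = Y·Q·ΔS·θ_c gives V = 0.591 × 38300 × (193 − 9.49) × 18.6 / 3180 = 24296 m³.
Hydraulic retention time τ = V/Q = 24296 / 38300 = 0.6344 d = 15.22 h.

τ ≈ 15.2 h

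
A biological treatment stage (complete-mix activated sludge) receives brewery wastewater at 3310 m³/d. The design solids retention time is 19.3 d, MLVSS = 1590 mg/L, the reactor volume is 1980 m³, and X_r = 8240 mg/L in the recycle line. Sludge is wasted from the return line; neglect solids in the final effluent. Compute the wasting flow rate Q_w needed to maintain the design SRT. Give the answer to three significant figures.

θ_c = V·X/(Q_w·X_r) when wasting from the recycle, so Q_w = V·X/(θ_c·X_r) = 1980 × 1590 / (19.3 × 8240) = 19.80 m³/d.

Q_w ≈ 19.8 m³/d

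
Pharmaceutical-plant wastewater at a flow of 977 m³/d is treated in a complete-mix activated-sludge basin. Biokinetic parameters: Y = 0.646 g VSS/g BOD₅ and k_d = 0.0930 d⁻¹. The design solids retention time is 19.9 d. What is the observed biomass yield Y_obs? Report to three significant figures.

Y_obs ≈ 0.227 g VSS/g BOD₅

Observed yield with endogenous decay: Y_obs = Y / (1 + k_d·θ_c) = 0.646 / (1 + 0.0930 × 19.9) = 0.646 / 2.851 = 0.2266 g VSS/g BOD₅.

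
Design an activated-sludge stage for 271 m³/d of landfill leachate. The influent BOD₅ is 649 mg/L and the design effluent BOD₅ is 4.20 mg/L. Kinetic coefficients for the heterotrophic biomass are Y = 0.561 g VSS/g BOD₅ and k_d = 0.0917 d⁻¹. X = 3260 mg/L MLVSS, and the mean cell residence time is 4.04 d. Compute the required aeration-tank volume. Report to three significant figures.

V ≈ 88.6 m³

Steady-state biomass mass balance: V·X·(1 + k_d·θ_c) = Y·Q·(S₀ − S)·θ_c, so V = 0.561 × 271 × (649 − 4.20) × 4.04 / [3260 × (1 + 0.0917 × 4.04)] = 3.96×10^5 / 4468 = 88.64 m³.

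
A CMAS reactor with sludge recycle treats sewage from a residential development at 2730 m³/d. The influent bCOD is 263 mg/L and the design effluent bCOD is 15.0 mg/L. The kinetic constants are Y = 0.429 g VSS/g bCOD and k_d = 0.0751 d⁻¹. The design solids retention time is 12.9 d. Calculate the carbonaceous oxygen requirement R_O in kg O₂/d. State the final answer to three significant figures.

Observed yield with endogenous decay: Y_obs = Y / (1 + k_d·θ_c) = 0.429 / (1 + 0.0751 × 12.9) = 0.429 / 1.969 = 0.2179 g VSS/g bCOD.
Substrate removed = Q·(S₀ − S) = 2730 m³/d × (263 − 15.0) g/m³ = 6.77×10^5 g/d = 677.0 kg/d.
P_X = Y_obs·Q·(S₀ − S) = 0.2179 × 677.0 = 147.5 kg VSS/d.
R_O = Q·ΔS − 1.42 P_X = 677.0 − 209.5 = 467.6 kg O₂/d.

R_O ≈ 468 kg O₂/d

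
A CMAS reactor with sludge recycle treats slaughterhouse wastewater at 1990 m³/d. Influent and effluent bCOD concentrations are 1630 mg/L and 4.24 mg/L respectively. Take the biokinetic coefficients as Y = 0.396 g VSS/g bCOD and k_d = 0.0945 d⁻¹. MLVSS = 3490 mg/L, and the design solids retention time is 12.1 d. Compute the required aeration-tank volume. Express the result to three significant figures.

V ≈ 2070 m³

Rearranging the biomass balance for a CMAS with decay, V = Y·Q·ΔS·θ_c / [X·(1+k_d θ_c)] = 0.396 × 1990 × (1630 − 4.24) × 12.1 / [3490 × (1 + 0.0945 × 12.1)] = 1.55×10^7 / 7481 = 2072 m³.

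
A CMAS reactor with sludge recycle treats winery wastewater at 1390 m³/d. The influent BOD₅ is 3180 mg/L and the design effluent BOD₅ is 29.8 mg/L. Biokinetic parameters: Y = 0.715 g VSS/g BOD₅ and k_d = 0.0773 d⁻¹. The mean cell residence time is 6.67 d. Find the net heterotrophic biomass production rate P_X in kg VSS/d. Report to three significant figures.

P_X ≈ 2070 kg VSS/d

The observed yield is Y_obs = Y/(1 + k_d·θ_c) = 0.715 / (1 + 0.0773 × 6.67) = 0.715 / 1.516 = 0.4718 g VSS per g BOD₅ removed.
ΔS = 3180 − 29.8 = 3150 mg/L, so the substrate removal rate is 1390 × 3150/1000 = 4379 kg BOD₅/d.
P_X = Y_obs · Q(S₀ − S) = 0.4718 × 4379 = 2066 kg VSS/d.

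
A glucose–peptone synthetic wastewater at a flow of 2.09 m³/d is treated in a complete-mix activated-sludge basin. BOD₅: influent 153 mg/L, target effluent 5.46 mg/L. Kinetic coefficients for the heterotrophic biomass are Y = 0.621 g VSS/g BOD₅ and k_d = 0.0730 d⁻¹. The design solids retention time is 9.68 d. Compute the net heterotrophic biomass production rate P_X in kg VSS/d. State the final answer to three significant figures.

The observed yield is Y_obs = Y/(1 + k_d·θ_c) = 0.621 / (1 + 0.0730 × 9.68) = 0.621 / 1.707 = 0.3639 g VSS per g BOD₅ removed.
Substrate removed = Q·(S₀ − S) = 2.09 m³/d × (153 − 5.46) g/m³ = 3.08×10^2 g/d = 0.3084 kg/d.
So the net sludge growth is P_X = 0.3639 × 0.3084 = 0.1122 kg VSS/d.

P_X ≈ 0.112 kg VSS/d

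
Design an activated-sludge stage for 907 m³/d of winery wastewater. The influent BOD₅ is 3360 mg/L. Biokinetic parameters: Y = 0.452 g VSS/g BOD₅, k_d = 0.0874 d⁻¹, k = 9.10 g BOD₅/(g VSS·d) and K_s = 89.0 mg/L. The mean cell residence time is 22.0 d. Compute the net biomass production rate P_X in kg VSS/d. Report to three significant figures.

From the Monod/SRT balance for a CMAS, S = K_s·(1+k_d θ_c)/[θ_c·(Y k − k_d) − 1] = 89.0 × (1 + 0.0874 × 22.0) / [22.0 × (0.452 × 9.10 − 0.0874) − 1] = 260.1 / 87.57 = 2.971 mg/L.
Correct the yield for decay: Y_obs = Y/(1 + k_d θ_c) = 0.452 / (1 + 0.0874 × 22.0) = 0.452 / 2.923 = 0.1546.
Mass of BOD₅ removed per day: Q(S₀ − S) = 907 × 3357 g/m³ = 3045 kg/d.
Net biomass production P_X = Y_obs × Q·(S₀ − S) = 0.1546 × 3045 = 470.9 kg VSS/d.

P_X ≈ 471 kg VSS/d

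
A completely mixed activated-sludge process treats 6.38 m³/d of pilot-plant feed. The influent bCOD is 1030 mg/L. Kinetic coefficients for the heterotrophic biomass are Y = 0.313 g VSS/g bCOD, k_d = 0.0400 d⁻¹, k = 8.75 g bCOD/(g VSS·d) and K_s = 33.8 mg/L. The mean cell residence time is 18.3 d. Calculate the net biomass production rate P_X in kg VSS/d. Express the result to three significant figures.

P_X ≈ 1.19 kg VSS/d

From the Monod/SRT balance for a CMAS, S = K_s·(1+k_d θ_c)/[θ_c·(Y k − k_d) − 1] = 33.8 × (1 + 0.0400 × 18.3) / [18.3 × (0.313 × 8.75 − 0.0400) − 1] = 58.54 / 48.39 = 1.210 mg/L.
Correct the yield for decay: Y_obs = Y/(1 + k_d θ_c) = 0.313 / (1 + 0.0400 × 18.3) = 0.313 / 1.732 = 0.1807.
Substrate removed = Q·(S₀ − S) = 6.38 m³/d × (1030 − 1.21) g/m³ = 6.56×10^3 g/d = 6.564 kg/d.
So the net sludge growth is P_X = 0.1807 × 6.564 = 1.186 kg VSS/d.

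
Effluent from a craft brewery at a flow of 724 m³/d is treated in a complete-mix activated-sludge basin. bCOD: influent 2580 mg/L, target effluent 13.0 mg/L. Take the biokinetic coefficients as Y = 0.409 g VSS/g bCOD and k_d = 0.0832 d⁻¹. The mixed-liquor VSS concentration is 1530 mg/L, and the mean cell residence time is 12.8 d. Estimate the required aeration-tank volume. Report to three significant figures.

V ≈ 3080 m³

Steady-state biomass mass balance: V·X·(1 + k_d·θ_c) = Y·Q·(S₀ − S)·θ_c, so V = 0.409 × 724 × (2580 − 13.0) × 12.8 / [1530 × (1 + 0.0832 × 12.8)] = 9.73×10^6 / 3159 = 3080 m³.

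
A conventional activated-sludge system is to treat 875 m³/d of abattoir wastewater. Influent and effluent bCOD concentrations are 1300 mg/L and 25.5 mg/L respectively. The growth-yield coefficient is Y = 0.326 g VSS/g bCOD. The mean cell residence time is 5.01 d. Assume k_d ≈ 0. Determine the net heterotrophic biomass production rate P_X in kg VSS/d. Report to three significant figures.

With endogenous decay neglected, the observed yield equals the true yield: Y_obs = Y = 0.326 g VSS/g bCOD.
ΔS = 1300 − 25.5 = 1274 mg/L, so the substrate removal rate is 875 × 1274/1000 = 1115 kg bCOD/d.
Net biomass production P_X = Y_obs × Q·(S₀ − S) = 0.3260 × 1115 = 363.6 kg VSS/d.

P_X ≈ 364 kg VSS/d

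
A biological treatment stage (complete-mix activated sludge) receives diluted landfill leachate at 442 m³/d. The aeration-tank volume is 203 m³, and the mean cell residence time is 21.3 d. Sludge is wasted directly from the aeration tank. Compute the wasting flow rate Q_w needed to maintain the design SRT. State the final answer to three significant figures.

Wasting from the aeration tank: Q_w = V / θ_c = 203.0 / 21.3 = 9.531 m³/d.

Q_w ≈ 9.53 m³/d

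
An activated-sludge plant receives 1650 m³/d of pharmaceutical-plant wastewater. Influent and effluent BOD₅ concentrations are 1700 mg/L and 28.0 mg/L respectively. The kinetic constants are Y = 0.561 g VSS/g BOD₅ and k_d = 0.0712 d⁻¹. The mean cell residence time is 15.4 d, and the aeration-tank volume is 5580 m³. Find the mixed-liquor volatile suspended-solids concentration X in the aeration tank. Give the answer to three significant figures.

X ≈ 2040 mg/L

X = Y·Q·ΔS·θ_c / [V·(1 + k_d θ_c)] = 0.561 × 1650 × (1700 − 28.0) × 15.4 / [5580 × (1 + 0.0712 × 15.4)] = 2037 mg/L.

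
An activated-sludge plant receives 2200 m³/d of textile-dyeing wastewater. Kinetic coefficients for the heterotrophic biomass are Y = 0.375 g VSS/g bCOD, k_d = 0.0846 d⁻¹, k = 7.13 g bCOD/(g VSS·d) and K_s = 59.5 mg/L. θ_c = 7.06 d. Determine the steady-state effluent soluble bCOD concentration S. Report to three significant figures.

For a completely mixed reactor with recycle the Lawrence–McCarty relation gives S = K_s·(1 + k_d·θ_c) / [θ_c·(Y·k − k_d) − 1] = 59.5 × (1 + 0.0846 × 7.06) / [7.06 × (0.375 × 7.13 − 0.0846) − 1] = 95.04 / 17.28 = 5.500 mg/L.

S ≈ 5.50 mg/L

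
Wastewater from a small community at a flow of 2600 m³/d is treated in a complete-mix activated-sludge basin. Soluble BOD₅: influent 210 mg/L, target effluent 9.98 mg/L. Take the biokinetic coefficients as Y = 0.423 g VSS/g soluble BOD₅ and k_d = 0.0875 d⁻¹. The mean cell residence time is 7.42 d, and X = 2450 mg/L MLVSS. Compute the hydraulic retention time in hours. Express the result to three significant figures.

Rearranging the biomass balance for a CMAS with decay, V = Y·Q·ΔS·θ_c / [X·(1+k_d θ_c)] = 0.423 × 2600 × (210 − 9.98) × 7.42 / [2450 × (1 + 0.0875 × 7.42)] = 1.63×10^6 / 4041 = 404.0 m³.
τ = V/Q = 404.0/2600 = 0.1554 d, or 3.729 h.

τ ≈ 3.73 h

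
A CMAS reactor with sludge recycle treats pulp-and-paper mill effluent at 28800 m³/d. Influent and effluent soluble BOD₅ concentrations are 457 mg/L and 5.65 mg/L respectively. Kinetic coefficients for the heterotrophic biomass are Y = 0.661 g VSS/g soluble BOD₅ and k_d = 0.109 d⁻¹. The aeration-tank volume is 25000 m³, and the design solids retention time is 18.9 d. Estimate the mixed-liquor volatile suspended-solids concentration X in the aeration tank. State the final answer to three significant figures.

X ≈ 2120 mg/L

From V·X·(1 + k_d·θ_c) = Y·Q·(S₀ − S)·θ_c: X = 0.661 × 28800 × (457 − 5.65) × 18.9 / [25000 × (1 + 0.109 × 18.9)] = 2123 mg/L.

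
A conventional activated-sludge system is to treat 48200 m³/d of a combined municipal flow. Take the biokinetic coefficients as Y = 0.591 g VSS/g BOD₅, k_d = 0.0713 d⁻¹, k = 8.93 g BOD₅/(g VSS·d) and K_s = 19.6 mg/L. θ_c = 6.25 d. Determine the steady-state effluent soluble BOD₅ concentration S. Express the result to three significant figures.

Effluent substrate depends only on kinetics and SRT: S = K_s(1 + k_d θ_c) / [θ_c(Yk − k_d) − 1] = 19.6 × (1 + 0.0713 × 6.25) / [6.25 × (0.591 × 8.93 − 0.0713) − 1] = 28.33 / 31.54 = 0.8984 mg/L.

S ≈ 0.898 mg/L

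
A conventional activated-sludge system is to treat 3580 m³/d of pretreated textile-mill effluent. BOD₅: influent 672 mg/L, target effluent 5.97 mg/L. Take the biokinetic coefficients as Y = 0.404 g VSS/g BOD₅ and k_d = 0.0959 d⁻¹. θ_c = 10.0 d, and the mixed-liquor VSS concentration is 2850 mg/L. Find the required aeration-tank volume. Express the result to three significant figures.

From the SRT design equation V = Y Q (S₀−S) θ_c / [X (1 + k_d θ_c)] = 0.404 × 3580 × (672 − 5.97) × 10.0 / [2850 × (1 + 0.0959 × 10.0)] = 9.63×10^6 / 5583 = 1725 m³.

V ≈ 1730 m³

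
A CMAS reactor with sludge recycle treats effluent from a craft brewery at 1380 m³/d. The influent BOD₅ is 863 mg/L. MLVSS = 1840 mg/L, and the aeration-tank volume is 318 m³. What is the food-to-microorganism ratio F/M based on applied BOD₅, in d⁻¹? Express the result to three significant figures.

F/M ≈ 2.04 d⁻¹

Food-to-microorganism ratio F/M = Q S₀ / (V X) = 1380 × 863 / (318.0 × 1840) = 2.035 d⁻¹.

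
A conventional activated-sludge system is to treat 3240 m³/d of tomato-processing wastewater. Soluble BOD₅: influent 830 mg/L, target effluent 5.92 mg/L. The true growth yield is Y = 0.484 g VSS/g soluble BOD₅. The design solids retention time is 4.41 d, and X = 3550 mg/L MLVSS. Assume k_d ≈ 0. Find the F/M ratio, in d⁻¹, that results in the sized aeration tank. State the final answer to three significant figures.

V·X = Y·Q·ΔS·θ_c gives V = 0.484 × 3240 × (830 − 5.92) × 4.41 / 3550 = 1605 m³.
F/M = applied load / biomass = Q·S₀/(V·X) = 3240 × 830 / (1605 × 3550) = 0.4719 d⁻¹.

F/M ≈ 0.472 d⁻¹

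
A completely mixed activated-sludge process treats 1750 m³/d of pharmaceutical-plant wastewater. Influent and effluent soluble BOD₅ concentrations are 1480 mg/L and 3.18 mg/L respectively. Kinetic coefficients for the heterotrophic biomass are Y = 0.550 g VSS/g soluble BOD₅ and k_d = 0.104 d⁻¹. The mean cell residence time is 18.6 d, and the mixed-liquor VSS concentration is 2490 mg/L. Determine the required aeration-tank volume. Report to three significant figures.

Steady-state biomass mass balance: V·X·(1 + k_d·θ_c) = Y·Q·(S₀ − S)·θ_c, so V = 0.550 × 1750 × (1480 − 3.18) × 18.6 / [2490 × (1 + 0.104 × 18.6)] = 2.64×10^7 / 7307 = 3618 m³.

V ≈ 3620 m³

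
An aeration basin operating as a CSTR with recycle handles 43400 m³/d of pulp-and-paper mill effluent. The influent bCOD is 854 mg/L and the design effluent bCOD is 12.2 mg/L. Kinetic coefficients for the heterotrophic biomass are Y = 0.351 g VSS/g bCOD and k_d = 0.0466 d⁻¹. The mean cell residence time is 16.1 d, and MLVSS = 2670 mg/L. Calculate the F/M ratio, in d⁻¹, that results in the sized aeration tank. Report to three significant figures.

F/M ≈ 0.314 d⁻¹

Steady-state biomass mass balance: V·X·(1 + k_d·θ_c) = Y·Q·(S₀ − S)·θ_c, so V = 0.351 × 43400 × (854 − 12.2) × 16.1 / [2670 × (1 + 0.0466 × 16.1)] = 2.06×10^8 / 4673 = 44179 m³.
F/M = applied load / biomass = Q·S₀/(V·X) = 43400 × 854 / (44179 × 2670) = 0.3142 d⁻¹.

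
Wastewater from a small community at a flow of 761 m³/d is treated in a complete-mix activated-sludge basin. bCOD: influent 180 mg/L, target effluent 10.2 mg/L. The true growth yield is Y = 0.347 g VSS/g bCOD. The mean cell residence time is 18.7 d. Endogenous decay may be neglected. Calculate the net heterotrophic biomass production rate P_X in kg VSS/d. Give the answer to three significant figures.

P_X ≈ 44.8 kg VSS/d

With endogenous decay neglected, the observed yield equals the true yield: Y_obs = Y = 0.347 g VSS/g bCOD.
Substrate removed = Q·(S₀ − S) = 761 m³/d × (180 − 10.2) g/m³ = 1.29×10^5 g/d = 129.2 kg/d.
P_X = Y_obs · Q(S₀ − S) = 0.3470 × 129.2 = 44.84 kg VSS/d.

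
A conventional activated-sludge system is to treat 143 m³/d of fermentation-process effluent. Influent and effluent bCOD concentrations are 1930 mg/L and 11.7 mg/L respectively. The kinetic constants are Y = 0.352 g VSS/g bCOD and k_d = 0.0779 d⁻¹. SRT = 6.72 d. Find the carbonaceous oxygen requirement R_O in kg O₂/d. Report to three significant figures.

R_O ≈ 184 kg O₂/d

Y_obs = Y / (1 + k_d θ_c) = 0.352 / (1 + 0.0779 × 6.72) = 0.352 / 1.523 = 0.2310.
Mass of bCOD removed per day: Q(S₀ − S) = 143 × 1918 g/m³ = 274.3 kg/d.
Biomass synthesised: P_X = Y_obs × 274.3 = 63.38 kg VSS/d.
Carbonaceous O₂ demand = substrate oxidised − cell-mass equivalent = 274.3 − 1.42 × 63.38 = 184.3 kg O₂/d.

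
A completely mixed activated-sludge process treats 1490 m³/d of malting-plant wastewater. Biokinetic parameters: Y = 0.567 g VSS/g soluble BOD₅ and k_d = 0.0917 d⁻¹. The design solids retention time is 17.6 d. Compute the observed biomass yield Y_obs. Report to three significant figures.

The observed yield is Y_obs = Y/(1 + k_d·θ_c) = 0.567 / (1 + 0.0917 × 17.6) = 0.567 / 2.614 = 0.2169 g VSS per g soluble BOD₅ removed.

Y_obs ≈ 0.217 g VSS/g soluble BOD₅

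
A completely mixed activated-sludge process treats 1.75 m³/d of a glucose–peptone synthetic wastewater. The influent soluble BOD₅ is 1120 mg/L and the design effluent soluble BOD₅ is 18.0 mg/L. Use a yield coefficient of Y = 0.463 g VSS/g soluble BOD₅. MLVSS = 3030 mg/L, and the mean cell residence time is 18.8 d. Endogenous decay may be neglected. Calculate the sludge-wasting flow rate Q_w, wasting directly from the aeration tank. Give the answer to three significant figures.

V·X = Y·Q·ΔS·θ_c gives V = 0.463 × 1.75 × (1120 − 18.0) × 18.8 / 3030 = 5.540 m³.
For wasting at MLVSS concentration, Q_w = V/θ_c = 5.540/18.8 = 0.2947 m³/d.

Q_w ≈ 0.295 m³/d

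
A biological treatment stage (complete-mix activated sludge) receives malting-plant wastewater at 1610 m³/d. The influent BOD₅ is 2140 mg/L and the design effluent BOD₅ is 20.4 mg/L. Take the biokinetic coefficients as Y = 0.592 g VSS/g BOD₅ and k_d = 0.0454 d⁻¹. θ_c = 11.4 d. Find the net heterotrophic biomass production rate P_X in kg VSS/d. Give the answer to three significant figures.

P_X ≈ 1330 kg VSS/d

The observed yield is Y_obs = Y/(1 + k_d·θ_c) = 0.592 / (1 + 0.0454 × 11.4) = 0.592 / 1.518 = 0.3901 g VSS per g BOD₅ removed.
ΔS = 2140 − 20.4 = 2120 mg/L, so the substrate removal rate is 1610 × 2120/1000 = 3413 kg BOD₅/d.
Net biomass production P_X = Y_obs × Q·(S₀ − S) = 0.3901 × 3413 = 1331 kg VSS/d.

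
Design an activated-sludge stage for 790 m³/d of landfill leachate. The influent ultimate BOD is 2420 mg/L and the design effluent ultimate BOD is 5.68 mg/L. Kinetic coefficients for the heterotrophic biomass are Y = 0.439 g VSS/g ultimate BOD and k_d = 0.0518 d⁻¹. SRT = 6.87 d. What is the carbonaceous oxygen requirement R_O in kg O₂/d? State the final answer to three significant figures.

Y_obs = Y / (1 + k_d θ_c) = 0.439 / (1 + 0.0518 × 6.87) = 0.439 / 1.356 = 0.3238.
Q·(S₀ − S) = 790 × (2420 − 5.68) × 10⁻³ = 1907 kg/d removed.
Biomass synthesised: P_X = Y_obs × 1907 = 617.5 kg VSS/d.
R_O = Q·(S₀ − S) − 1.42·P_X = 1907 − 1.42 × 617.5 = 1030 kg O₂/d.

R_O ≈ 1030 kg O₂/d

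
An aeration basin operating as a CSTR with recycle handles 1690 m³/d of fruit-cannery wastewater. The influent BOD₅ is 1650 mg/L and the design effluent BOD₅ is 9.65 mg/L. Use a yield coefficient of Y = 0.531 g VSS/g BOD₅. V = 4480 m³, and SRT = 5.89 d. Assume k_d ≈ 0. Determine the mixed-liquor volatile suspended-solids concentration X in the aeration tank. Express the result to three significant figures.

X ≈ 1940 mg/L

From V·X = Y·Q·(S₀ − S)·θ_c (decay neglected): X = 0.531 × 1690 × (1650 − 9.65) × 5.89 / 4480 = 1935 mg/L.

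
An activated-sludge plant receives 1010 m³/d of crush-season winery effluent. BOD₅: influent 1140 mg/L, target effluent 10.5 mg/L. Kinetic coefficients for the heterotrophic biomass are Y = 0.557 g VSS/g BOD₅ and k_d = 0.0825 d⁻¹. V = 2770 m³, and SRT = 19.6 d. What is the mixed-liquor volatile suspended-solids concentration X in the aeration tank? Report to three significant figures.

X ≈ 1720 mg/L

From V·X·(1 + k_d·θ_c) = Y·Q·(S₀ − S)·θ_c: X = 0.557 × 1010 × (1140 − 10.5) × 19.6 / [2770 × (1 + 0.0825 × 19.6)] = 1718 mg/L.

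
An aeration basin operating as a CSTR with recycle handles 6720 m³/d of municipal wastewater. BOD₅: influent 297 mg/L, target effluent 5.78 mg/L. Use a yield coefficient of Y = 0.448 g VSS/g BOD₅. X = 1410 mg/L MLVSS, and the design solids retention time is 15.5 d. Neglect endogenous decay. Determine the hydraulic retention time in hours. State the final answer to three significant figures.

τ ≈ 34.4 h

V·X = Y·Q·ΔS·θ_c gives V = 0.448 × 6720 × (297 − 5.78) × 15.5 / 1410 = 9638 m³.
HRT = V/Q = 9638 m³ / 6720 m³·d⁻¹ = 1.434 d × 24 = 34.42 h.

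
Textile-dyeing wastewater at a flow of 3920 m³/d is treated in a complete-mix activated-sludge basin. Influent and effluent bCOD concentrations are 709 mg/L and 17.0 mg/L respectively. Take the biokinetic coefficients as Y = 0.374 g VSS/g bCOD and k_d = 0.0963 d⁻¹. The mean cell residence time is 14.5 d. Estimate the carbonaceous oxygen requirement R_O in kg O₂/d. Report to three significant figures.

Correct the yield for decay: Y_obs = Y/(1 + k_d θ_c) = 0.374 / (1 + 0.0963 × 14.5) = 0.374 / 2.396 = 0.1561.
Mass of bCOD removed per day: Q(S₀ − S) = 3920 × 692.0 g/m³ = 2713 kg/d.
Biomass synthesised: P_X = Y_obs × 2713 = 423.4 kg VSS/d.
R_O = Q·(S₀ − S) − 1.42·P_X = 2713 − 1.42 × 423.4 = 2111 kg O₂/d.

R_O ≈ 2110 kg O₂/d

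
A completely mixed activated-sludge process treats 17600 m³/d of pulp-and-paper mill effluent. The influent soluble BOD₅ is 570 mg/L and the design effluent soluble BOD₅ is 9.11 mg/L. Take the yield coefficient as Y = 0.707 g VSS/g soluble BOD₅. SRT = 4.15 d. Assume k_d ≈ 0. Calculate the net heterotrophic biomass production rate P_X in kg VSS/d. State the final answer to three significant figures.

P_X ≈ 6980 kg VSS/d

With endogenous decay neglected, the observed yield equals the true yield: Y_obs = Y = 0.707 g VSS/g soluble BOD₅.
Mass of soluble BOD₅ removed per day: Q(S₀ − S) = 17600 × 560.9 g/m³ = 9872 kg/d.
Biomass produced: P_X = Y_obs·Q·ΔS = 0.7070 × 9872 ≈ 6979 kg VSS/d.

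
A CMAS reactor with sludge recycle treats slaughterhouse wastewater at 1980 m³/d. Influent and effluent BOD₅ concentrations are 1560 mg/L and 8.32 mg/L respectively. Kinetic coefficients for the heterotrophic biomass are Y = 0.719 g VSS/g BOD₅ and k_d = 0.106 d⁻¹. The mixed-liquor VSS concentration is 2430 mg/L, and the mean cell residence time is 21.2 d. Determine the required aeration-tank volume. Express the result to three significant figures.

V ≈ 5930 m³

From the SRT design equation V = Y Q (S₀−S) θ_c / [X (1 + k_d θ_c)] = 0.719 × 1980 × (1560 − 8.32) × 21.2 / [2430 × (1 + 0.106 × 21.2)] = 4.68×10^7 / 7891 = 5935 m³.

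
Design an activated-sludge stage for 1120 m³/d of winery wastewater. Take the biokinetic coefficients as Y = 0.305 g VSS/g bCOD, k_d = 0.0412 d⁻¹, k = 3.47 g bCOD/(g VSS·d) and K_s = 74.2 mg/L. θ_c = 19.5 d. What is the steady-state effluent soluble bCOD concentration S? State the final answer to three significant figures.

S ≈ 7.10 mg/L

For a completely mixed reactor with recycle the Lawrence–McCarty relation gives S = K_s·(1 + k_d·θ_c) / [θ_c·(Y·k − k_d) − 1] = 74.2 × (1 + 0.0412 × 19.5) / [19.5 × (0.305 × 3.47 − 0.0412) − 1] = 133.8 / 18.83 = 7.105 mg/L.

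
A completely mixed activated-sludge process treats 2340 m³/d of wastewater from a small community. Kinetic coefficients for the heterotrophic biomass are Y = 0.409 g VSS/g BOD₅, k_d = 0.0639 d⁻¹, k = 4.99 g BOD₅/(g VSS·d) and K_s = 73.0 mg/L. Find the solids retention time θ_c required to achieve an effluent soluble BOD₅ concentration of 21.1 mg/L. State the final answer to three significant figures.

Specific growth rate at S = 21.1 mg/L: μ = YkS/(K_s+S) = 0.409·4.99·21.1/(73.0+21.1) = 0.4576 d⁻¹.
θ_c = 1/(μ − k_d) = 1/(0.4576 − 0.0639) = 1/0.3937 = 2.540 d.

θ_c ≈ 2.54 d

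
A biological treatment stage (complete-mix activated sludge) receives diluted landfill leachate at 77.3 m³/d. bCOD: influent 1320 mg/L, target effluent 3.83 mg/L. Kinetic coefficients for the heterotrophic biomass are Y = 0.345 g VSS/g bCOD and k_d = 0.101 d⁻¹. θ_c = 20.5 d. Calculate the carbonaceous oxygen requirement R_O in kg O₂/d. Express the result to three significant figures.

R_O ≈ 85.5 kg O₂/d

Correct the yield for decay: Y_obs = Y/(1 + k_d θ_c) = 0.345 / (1 + 0.101 × 20.5) = 0.345 / 3.071 = 0.1124.
ΔS = 1320 − 3.83 = 1316 mg/L, so the substrate removal rate is 77.3 × 1316/1000 = 101.7 kg bCOD/d.
Biomass synthesised: P_X = Y_obs × 101.7 = 11.43 kg VSS/d.
R_O = Q·ΔS − 1.42 P_X = 101.7 − 16.23 = 85.51 kg O₂/d.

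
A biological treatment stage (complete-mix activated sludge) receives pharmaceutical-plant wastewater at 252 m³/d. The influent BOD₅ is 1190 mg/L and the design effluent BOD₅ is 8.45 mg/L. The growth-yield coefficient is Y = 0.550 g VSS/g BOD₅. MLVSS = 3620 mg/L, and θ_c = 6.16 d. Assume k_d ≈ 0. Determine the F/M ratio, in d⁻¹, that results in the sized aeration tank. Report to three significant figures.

With k_d = 0 the design equation reduces to V = Y Q (S₀−S) θ_c / X = 0.550 × 252 × (1190 − 8.45) × 6.16 / 3620 = 278.7 m³.
F/M = Q·S₀ / (V·X) = 252 × 1190 / (278.7 × 3620) = 0.2973 g BOD₅·(g VSS·d)⁻¹.

F/M ≈ 0.297 d⁻¹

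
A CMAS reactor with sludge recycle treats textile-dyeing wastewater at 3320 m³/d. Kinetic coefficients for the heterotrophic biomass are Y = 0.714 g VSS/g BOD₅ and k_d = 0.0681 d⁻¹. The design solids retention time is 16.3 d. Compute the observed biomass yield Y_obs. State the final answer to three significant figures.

Y_obs ≈ 0.338 g VSS/g BOD₅

Correct the yield for decay: Y_obs = Y/(1 + k_d θ_c) = 0.714 / (1 + 0.0681 × 16.3) = 0.714 / 2.110 = 0.3384.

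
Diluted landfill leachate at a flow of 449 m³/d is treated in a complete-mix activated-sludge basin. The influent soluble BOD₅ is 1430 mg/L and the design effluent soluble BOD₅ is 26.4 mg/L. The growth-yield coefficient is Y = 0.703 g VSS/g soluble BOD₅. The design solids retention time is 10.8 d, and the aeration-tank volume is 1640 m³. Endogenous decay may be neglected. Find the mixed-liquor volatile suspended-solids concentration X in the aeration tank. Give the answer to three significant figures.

X = Y·Q·ΔS·θ_c / V = 0.703 × 449 × (1430 − 26.4) × 10.8 / 1640 = 2918 mg/L.

X ≈ 2920 mg/L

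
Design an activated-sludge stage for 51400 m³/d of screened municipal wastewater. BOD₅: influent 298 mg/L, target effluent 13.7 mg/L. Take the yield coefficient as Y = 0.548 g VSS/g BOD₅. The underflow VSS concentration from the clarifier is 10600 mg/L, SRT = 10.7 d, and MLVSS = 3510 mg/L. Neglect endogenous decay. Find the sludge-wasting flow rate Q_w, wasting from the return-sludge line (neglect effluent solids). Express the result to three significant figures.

Biomass mass balance (decay neglected): V·X = Y·Q·(S₀ − S)·θ_c, so V = 0.548 × 51400 × (298 − 13.7) × 10.7 / 3510 = 24412 m³.
θ_c = V·X/(Q_w·X_r) when wasting from the recycle, so Q_w = V·X/(θ_c·X_r) = 24412 × 3510 / (10.7 × 10600) = 755.5 m³/d.

Q_w ≈ 755 m³/d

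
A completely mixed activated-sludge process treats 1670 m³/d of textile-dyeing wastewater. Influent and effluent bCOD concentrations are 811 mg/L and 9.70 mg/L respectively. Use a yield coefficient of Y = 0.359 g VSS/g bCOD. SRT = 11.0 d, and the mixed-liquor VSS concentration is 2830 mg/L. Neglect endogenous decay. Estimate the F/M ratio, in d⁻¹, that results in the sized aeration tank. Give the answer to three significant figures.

F/M ≈ 0.256 d⁻¹

With k_d = 0 the design equation reduces to V = Y Q (S₀−S) θ_c / X = 0.359 × 1670 × (811 − 9.70) × 11.0 / 2830 = 1867 m³.
F/M = Q·S₀ / (V·X) = 1670 × 811 / (1867 × 2830) = 0.2563 g bCOD·(g VSS·d)⁻¹.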